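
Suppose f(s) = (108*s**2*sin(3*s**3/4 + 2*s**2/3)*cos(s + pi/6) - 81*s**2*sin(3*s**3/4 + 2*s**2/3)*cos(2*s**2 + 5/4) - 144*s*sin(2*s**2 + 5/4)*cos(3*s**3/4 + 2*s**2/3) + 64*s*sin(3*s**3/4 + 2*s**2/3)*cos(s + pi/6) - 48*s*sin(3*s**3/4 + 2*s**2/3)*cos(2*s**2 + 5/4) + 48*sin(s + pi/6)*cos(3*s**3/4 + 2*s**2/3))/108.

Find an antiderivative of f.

Recognize the product-rule pattern: f = u'v + uv' with u = -4*cos(s + pi/6)/9 + cos(2*s**2 + 5/4)/3, v = cos(3*s**3/4 + 2*s**2/3), so integration by parts undoes it.
Check: d/ds[-4*cos(s + pi/6)*cos(3*s**3/4 + 2*s**2/3)/9 + cos(2*s**2 + 5/4)*cos(3*s**3/4 + 2*s**2/3)/3] = s**2*sin(3*s**3/4 + 2*s**2/3)*cos(s + pi/6) - 3*s**2*sin(3*s**3/4 + 2*s**2/3)*cos(2*s**2 + 5/4)/4 - 4*s*sin(2*s**2 + 5/4)*cos(3*s**3/4 + 2*s**2/3)/3 + 16*s*sin(3*s**3/4 + 2*s**2/3)*cos(s + pi/6)/27 - 4*s*sin(3*s**3/4 + 2*s**2/3)*cos(2*s**2 + 5/4)/9 + 4*sin(s + pi/6)*cos(3*s**3/4 + 2*s**2/3)/9, which equals f(s).

An antiderivative is F(s) = -4*cos(s + pi/6)*cos(3*s**3/4 + 2*s**2/3)/9 + cos(2*s**2 + 5/4)*cos(3*s**3/4 + 2*s**2/3)/3.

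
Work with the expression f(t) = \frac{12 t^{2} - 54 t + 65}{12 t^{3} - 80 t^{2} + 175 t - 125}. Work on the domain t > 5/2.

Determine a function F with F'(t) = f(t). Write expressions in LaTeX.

An antiderivative is F(t) = \frac{\left(2 t - 5\right) \log{\left(\frac{3 t}{2} - \frac{5}{2} \right)} - 1}{2 t - 5}.

Any candidate F(t) must reproduce f(t) exactly when differentiated.
Check: d/dt[\frac{\left(2 t - 5\right) \log{\left(\frac{3 t}{2} - \frac{5}{2} \right)} - 1}{2 t - 5}] = \frac{12 t^{2} - 54 t + 65}{12 t^{3} - 80 t^{2} + 175 t - 125} = f(t).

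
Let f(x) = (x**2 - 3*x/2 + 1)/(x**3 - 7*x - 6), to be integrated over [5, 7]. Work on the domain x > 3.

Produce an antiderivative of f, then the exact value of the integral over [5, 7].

The denominator factors as 2*(x - 3)*(x + 1)*(x + 2); partial fractions split f into directly integrable pieces: 8/(5*(x + 2)) - 7/(8*(x + 1)) + 11/(40*(x - 3)).
F(x) = (11*log(x - 3) - 35*log(x + 1) + 64*log(x + 2))/40 is an antiderivative of f.
Check: d/dx[(11*log(x - 3) - 35*log(x + 1) + 64*log(x + 2))/40] = (2*x**2 - 3*x + 2)/(2*x**3 - 14*x - 12), which equals f(x).
F(7) = -7*log(8)/8 + 11*log(4)/40 + 8*log(9)/5; F(5) = -7*log(6)/8 + 11*log(2)/40 + 8*log(7)/5.
Integral = F(7) - F(5) = -8*log(7)/5 - 7*log(8)/8 - 11*log(2)/40 + 11*log(4)/40 + 7*log(6)/8 + 8*log(9)/5.

Antiderivative: F(x) = (11*log(x - 3) - 35*log(x + 1) + 64*log(x + 2))/40; value = -8*log(7)/5 - 7*log(8)/8 - 11*log(2)/40 + 11*log(4)/40 + 7*log(6)/8 + 8*log(9)/5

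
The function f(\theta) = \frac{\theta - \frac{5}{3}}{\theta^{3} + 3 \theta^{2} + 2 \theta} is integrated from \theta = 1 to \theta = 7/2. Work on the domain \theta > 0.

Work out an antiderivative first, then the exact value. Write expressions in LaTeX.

Factor the denominator (3 \theta \left(\theta + 1\right) \left(\theta + 2\right)) and decompose: f = - \frac{11}{6 \left(\theta + 2\right)} + \frac{8}{3 \left(\theta + 1\right)} - \frac{5}{6 \theta}; each piece integrates to a log, atan, or power term.
F(\theta) = \frac{- 5 \log{\left(\theta \right)} + 16 \log{\left(\theta + 1 \right)} - 11 \log{\left(\theta + 2 \right)}}{6} is an antiderivative of f.
Check: d/d\theta[\frac{- 5 \log{\left(\theta \right)} + 16 \log{\left(\theta + 1 \right)} - 11 \log{\left(\theta + 2 \right)}}{6}] = \frac{3 \theta - 5}{3 \theta^{3} + 9 \theta^{2} + 6 \theta}, which equals f(\theta).
F(7/2) = - \frac{11 \log{\left(\frac{11}{2} \right)}}{6} - \frac{5 \log{\left(\frac{7}{2} \right)}}{6} + \frac{8 \log{\left(\frac{9}{2} \right)}}{3}; F(1) = - \frac{11 \log{\left(3 \right)}}{6} + \frac{8 \log{\left(2 \right)}}{3}.
Integral = F(7/2) - F(1) = - \frac{11 \log{\left(\frac{11}{2} \right)}}{6} - \frac{8 \log{\left(2 \right)}}{3} - \frac{5 \log{\left(\frac{7}{2} \right)}}{6} + \frac{11 \log{\left(3 \right)}}{6} + \frac{8 \log{\left(\frac{9}{2} \right)}}{3}.

Antiderivative: F(\theta) = \frac{- 5 \log{\left(\theta \right)} + 16 \log{\left(\theta + 1 \right)} - 11 \log{\left(\theta + 2 \right)}}{6}; value = - \frac{11 \log{\left(\frac{11}{2} \right)}}{6} - \frac{8 \log{\left(2 \right)}}{3} - \frac{5 \log{\left(\frac{7}{2} \right)}}{6} + \frac{11 \log{\left(3 \right)}}{6} + \frac{8 \log{\left(\frac{9}{2} \right)}}{3}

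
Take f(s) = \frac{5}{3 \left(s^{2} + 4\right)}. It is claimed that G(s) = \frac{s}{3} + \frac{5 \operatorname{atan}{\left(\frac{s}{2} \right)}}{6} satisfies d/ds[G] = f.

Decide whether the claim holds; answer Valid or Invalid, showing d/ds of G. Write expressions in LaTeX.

d/ds[G] = \frac{s^{2} + 9}{3 s^{2} + 12}
d/ds[G] - f(s) = \frac{1}{3} != 0.

Invalid: d/ds[G] - f = \frac{1}{3}, which is not 0.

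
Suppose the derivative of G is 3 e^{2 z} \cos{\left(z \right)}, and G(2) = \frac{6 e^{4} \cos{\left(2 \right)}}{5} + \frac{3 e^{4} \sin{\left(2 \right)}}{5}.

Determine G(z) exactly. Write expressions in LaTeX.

G(z) = \frac{3 \left(\sin{\left(z \right)} + 2 \cos{\left(z \right)}\right) e^{2 z}}{5}

A first test for any G(z): its z-derivative must equal the given G'(z).
A general antiderivative is \frac{3 e^{2 z} \sin{\left(z \right)}}{5} + \frac{6 e^{2 z} \cos{\left(z \right)}}{5} + C.
The condition gives C = \frac{6 e^{4} \cos{\left(2 \right)}}{5} + \frac{3 e^{4} \sin{\left(2 \right)}}{5} - (\frac{6 e^{4} \cos{\left(2 \right)}}{5} + \frac{3 e^{4} \sin{\left(2 \right)}}{5}) = 0.
So G(z) = \frac{3 \left(\sin{\left(z \right)} + 2 \cos{\left(z \right)}\right) e^{2 z}}{5}.
Check: d/dz[\frac{3 \left(\sin{\left(z \right)} + 2 \cos{\left(z \right)}\right) e^{2 z}}{5}] = 3 e^{2 z} \cos{\left(z \right)} = G'(z).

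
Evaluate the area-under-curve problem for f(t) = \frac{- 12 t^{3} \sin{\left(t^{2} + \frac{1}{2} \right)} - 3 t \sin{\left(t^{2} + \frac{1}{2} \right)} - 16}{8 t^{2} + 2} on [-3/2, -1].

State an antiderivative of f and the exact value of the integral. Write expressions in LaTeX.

Antiderivative: F(t) = \frac{3 \cos{\left(t^{2} + \frac{1}{2} \right)}}{4} - 4 \operatorname{atan}{\left(2 t \right)}; value = - 4 \operatorname{atan}{\left(3 \right)} + \frac{3 \cos{\left(\frac{3}{2} \right)}}{4} - \frac{3 \cos{\left(\frac{11}{4} \right)}}{4} + 4 \operatorname{atan}{\left(2 \right)}

Recover f(t) by differentiating a candidate F(t); any mismatch rules it out.
F(t) = \frac{3 \cos{\left(t^{2} + \frac{1}{2} \right)}}{4} - 4 \operatorname{atan}{\left(2 t \right)} is an antiderivative of f.
Check: d/dt[\frac{3 \cos{\left(t^{2} + \frac{1}{2} \right)}}{4} - 4 \operatorname{atan}{\left(2 t \right)}] = \frac{- 12 t^{3} \sin{\left(t^{2} + \frac{1}{2} \right)} - 3 t \sin{\left(t^{2} + \frac{1}{2} \right)} - 16}{8 t^{2} + 2} = f(t).
F(-1) = \frac{3 \cos{\left(\frac{3}{2} \right)}}{4} + 4 \operatorname{atan}{\left(2 \right)}; F(-3/2) = \frac{3 \cos{\left(\frac{11}{4} \right)}}{4} + 4 \operatorname{atan}{\left(3 \right)}.
Integral = F(-1) - F(-3/2) = - 4 \operatorname{atan}{\left(3 \right)} + \frac{3 \cos{\left(\frac{3}{2} \right)}}{4} - \frac{3 \cos{\left(\frac{11}{4} \right)}}{4} + 4 \operatorname{atan}{\left(2 \right)}.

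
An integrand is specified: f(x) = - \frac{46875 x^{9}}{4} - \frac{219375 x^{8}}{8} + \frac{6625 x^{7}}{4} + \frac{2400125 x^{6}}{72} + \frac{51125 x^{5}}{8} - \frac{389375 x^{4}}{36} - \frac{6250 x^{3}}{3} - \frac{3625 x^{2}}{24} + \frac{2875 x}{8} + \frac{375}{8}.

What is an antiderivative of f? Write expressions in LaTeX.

Recognize the product-rule pattern: f = u'v + uv' with u = 3 \left(5 x^{2} + \frac{3 x}{2} + \frac{1}{2}\right)^{2}, v = \left(- \frac{5 x^{2}}{2} - \frac{5 x}{3} + \frac{5}{2}\right)^{3}, so integration by parts undoes it.
Check: d/dx[\frac{125 \left(- 3 x^{2} - 2 x + 3\right)^{3} \left(10 x^{2} + 3 x + 1\right)^{2}}{288}] = - \frac{46875 x^{9}}{4} - \frac{219375 x^{8}}{8} + \frac{6625 x^{7}}{4} + \frac{2400125 x^{6}}{72} + \frac{51125 x^{5}}{8} - \frac{389375 x^{4}}{36} - \frac{6250 x^{3}}{3} - \frac{3625 x^{2}}{24} + \frac{2875 x}{8} + \frac{375}{8} = f(x).

An antiderivative is F(x) = \frac{125 \left(- 3 x^{2} - 2 x + 3\right)^{3} \left(10 x^{2} + 3 x + 1\right)^{2}}{288}.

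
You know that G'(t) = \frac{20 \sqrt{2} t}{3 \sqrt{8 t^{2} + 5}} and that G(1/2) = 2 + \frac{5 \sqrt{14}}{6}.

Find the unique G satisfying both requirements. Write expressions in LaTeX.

The substitution u = 4 t^{2} + \frac{5}{2} works: G'(t) is exactly (dG/du)*(du/dt) for that inner function.
A general antiderivative is \frac{5 \sqrt{4 t^{2} + \frac{5}{2}}}{3} + C.
The condition gives C = 2 + \frac{5 \sqrt{14}}{6} - (\frac{5 \sqrt{14}}{6}) = 2.
So G(t) = \frac{5 \sqrt{2} \sqrt{8 t^{2} + 5} + 12}{6}.
Check: d/dt[\frac{5 \sqrt{2} \sqrt{8 t^{2} + 5} + 12}{6}] = \frac{20 \sqrt{2} t}{3 \sqrt{8 t^{2} + 5}} = G'(t).

G(t) = \frac{5 \sqrt{2} \sqrt{8 t^{2} + 5} + 12}{6}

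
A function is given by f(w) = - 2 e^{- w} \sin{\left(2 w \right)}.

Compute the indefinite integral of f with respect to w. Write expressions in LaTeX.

F(w) = \frac{2 e^{- w} \sin{\left(2 w \right)}}{5} + \frac{4 e^{- w} \cos{\left(2 w \right)}}{5} + C

Recover f(w) by differentiating a candidate F(w); any mismatch rules it out.
Check: d/dw[\frac{2 e^{- w} \sin{\left(2 w \right)}}{5} + \frac{4 e^{- w} \cos{\left(2 w \right)}}{5}] = - 2 e^{- w} \sin{\left(2 w \right)} = f(w).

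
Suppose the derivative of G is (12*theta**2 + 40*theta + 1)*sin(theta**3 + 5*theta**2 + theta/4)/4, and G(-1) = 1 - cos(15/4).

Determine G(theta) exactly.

The substitution u = theta**3 + 5*theta**2 + theta/4 works: G'(theta) is exactly (dG/du)*(du/dtheta) for that inner function.
A general antiderivative is -cos(theta**3 + 5*theta**2 + theta/4) + C.
The condition gives C = 1 - cos(15/4) - (-cos(15/4)) = 1.
So G(theta) = 1 - cos(theta**3 + 5*theta**2 + theta/4).
Check: d/dtheta[1 - cos(theta**3 + 5*theta**2 + theta/4)] = 3*theta**2*sin(theta**3 + 5*theta**2 + theta/4) + 10*theta*sin(theta**3 + 5*theta**2 + theta/4) + sin(theta**3 + 5*theta**2 + theta/4)/4, which equals G'(theta).

G(theta) = 1 - cos(theta**3 + 5*theta**2 + theta/4)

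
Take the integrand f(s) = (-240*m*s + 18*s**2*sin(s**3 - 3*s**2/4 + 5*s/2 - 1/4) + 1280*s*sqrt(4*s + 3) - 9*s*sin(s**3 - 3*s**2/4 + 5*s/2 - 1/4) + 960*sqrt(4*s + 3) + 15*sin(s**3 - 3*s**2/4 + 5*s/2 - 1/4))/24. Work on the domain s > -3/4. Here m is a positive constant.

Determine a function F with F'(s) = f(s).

For F(s) to be correct the identity F'(s) - f(s) = 0 must hold.
Check: d/ds[-5*m*s**2 + 64*s**2*sqrt(4*s + 3)/3 + 32*s*sqrt(4*s + 3) + 12*sqrt(4*s + 3) - cos(s**3 - 3*s**2/4 + 5*s/2 - 1/4)/4] = (-240*m*s*sqrt(4*s + 3) + 18*s**2*sqrt(4*s + 3)*sin(s**3 - 3*s**2/4 + 5*s/2 - 1/4) + 5120*s**2 - 9*s*sqrt(4*s + 3)*sin(s**3 - 3*s**2/4 + 5*s/2 - 1/4) + 7680*s + 15*sqrt(4*s + 3)*sin(s**3 - 3*s**2/4 + 5*s/2 - 1/4) + 2880)/(24*sqrt(4*s + 3)), which equals f(s).

An antiderivative is F(s) = -5*m*s**2 + 64*s**2*sqrt(4*s + 3)/3 + 32*s*sqrt(4*s + 3) + 12*sqrt(4*s + 3) - cos(s**3 - 3*s**2/4 + 5*s/2 - 1/4)/4.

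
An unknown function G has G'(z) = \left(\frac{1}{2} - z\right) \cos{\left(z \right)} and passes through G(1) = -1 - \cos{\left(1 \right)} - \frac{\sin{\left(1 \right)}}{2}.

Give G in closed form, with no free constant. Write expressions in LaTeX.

A first test for any G(z): its z-derivative must equal the given G'(z).
A general antiderivative is - z \sin{\left(z \right)} + \frac{\sin{\left(z \right)}}{2} - \cos{\left(z \right)} + C.
The condition gives C = -1 - \cos{\left(1 \right)} - \frac{\sin{\left(1 \right)}}{2} - (- \cos{\left(1 \right)} - \frac{\sin{\left(1 \right)}}{2}) = -1.
So G(z) = - z \sin{\left(z \right)} + \frac{\sin{\left(z \right)}}{2} - \cos{\left(z \right)} - 1.
Check: d/dz[- z \sin{\left(z \right)} + \frac{\sin{\left(z \right)}}{2} - \cos{\left(z \right)} - 1] = - z \cos{\left(z \right)} + \frac{\cos{\left(z \right)}}{2}, which equals G'(z).

G(z) = - z \sin{\left(z \right)} + \frac{\sin{\left(z \right)}}{2} - \cos{\left(z \right)} - 1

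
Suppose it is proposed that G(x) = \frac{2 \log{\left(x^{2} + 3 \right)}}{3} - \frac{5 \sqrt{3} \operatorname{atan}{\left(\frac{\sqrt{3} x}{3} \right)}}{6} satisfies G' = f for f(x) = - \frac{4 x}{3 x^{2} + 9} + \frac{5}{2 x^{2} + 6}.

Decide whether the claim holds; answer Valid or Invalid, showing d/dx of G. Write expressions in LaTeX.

d/dx[G] = \frac{8 x - 15}{6 x^{2} + 18}
d/dx[G] - f(x) = \frac{8 x - 15}{3 x^{2} + 9} != 0.

Invalid: d/dx[G] - f = \frac{8 x - 15}{3 x^{2} + 9}, which is not 0.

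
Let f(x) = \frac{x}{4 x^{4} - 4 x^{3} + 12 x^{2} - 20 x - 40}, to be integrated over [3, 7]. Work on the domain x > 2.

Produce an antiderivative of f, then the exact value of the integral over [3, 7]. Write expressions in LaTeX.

Factor the denominator (4 \left(x - 2\right) \left(x + 1\right) \left(x^{2} + 5\right)) and decompose: f = - \frac{7 x + 5}{216 \left(x^{2} + 5\right)} + \frac{1}{72 \left(x + 1\right)} + \frac{1}{54 \left(x - 2\right)}; each piece integrates to a log, atan, or power term.
F(x) = \frac{\log{\left(x - 2 \right)}}{54} + \frac{\log{\left(x + 1 \right)}}{72} - \frac{7 \log{\left(x^{2} + 5 \right)}}{432} - \frac{\sqrt{5} \operatorname{atan}{\left(\frac{\sqrt{5} x}{5} \right)}}{216} is an antiderivative of f.
Check: d/dx[\frac{\log{\left(x - 2 \right)}}{54} + \frac{\log{\left(x + 1 \right)}}{72} - \frac{7 \log{\left(x^{2} + 5 \right)}}{432} - \frac{\sqrt{5} \operatorname{atan}{\left(\frac{\sqrt{5} x}{5} \right)}}{216}] = \frac{x}{4 x^{4} - 4 x^{3} + 12 x^{2} - 20 x - 40} = f(x).
F(7) = - \frac{7 \log{\left(54 \right)}}{432} - \frac{\sqrt{5} \operatorname{atan}{\left(\frac{7 \sqrt{5}}{5} \right)}}{216} + \frac{\log{\left(8 \right)}}{72} + \frac{\log{\left(5 \right)}}{54}; F(3) = - \frac{7 \log{\left(14 \right)}}{432} - \frac{\sqrt{5} \operatorname{atan}{\left(\frac{3 \sqrt{5}}{5} \right)}}{216} + \frac{\log{\left(4 \right)}}{72}.
Integral = F(7) - F(3) = - \frac{7 \log{\left(54 \right)}}{432} - \frac{\log{\left(4 \right)}}{72} - \frac{\sqrt{5} \operatorname{atan}{\left(\frac{7 \sqrt{5}}{5} \right)}}{216} + \frac{\sqrt{5} \operatorname{atan}{\left(\frac{3 \sqrt{5}}{5} \right)}}{216} + \frac{\log{\left(8 \right)}}{72} + \frac{\log{\left(5 \right)}}{54} + \frac{7 \log{\left(14 \right)}}{432}.

Antiderivative: F(x) = \frac{\log{\left(x - 2 \right)}}{54} + \frac{\log{\left(x + 1 \right)}}{72} - \frac{7 \log{\left(x^{2} + 5 \right)}}{432} - \frac{\sqrt{5} \operatorname{atan}{\left(\frac{\sqrt{5} x}{5} \right)}}{216}; value = - \frac{7 \log{\left(54 \right)}}{432} - \frac{\log{\left(4 \right)}}{72} - \frac{\sqrt{5} \operatorname{atan}{\left(\frac{7 \sqrt{5}}{5} \right)}}{216} + \frac{\sqrt{5} \operatorname{atan}{\left(\frac{3 \sqrt{5}}{5} \right)}}{216} + \frac{\log{\left(8 \right)}}{72} + \frac{\log{\left(5 \right)}}{54} + \frac{7 \log{\left(14 \right)}}{432}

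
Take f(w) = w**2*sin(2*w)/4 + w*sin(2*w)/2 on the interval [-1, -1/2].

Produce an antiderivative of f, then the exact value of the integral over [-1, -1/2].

Integrate term by term and add the pieces.
F(w) = -w**2*cos(2*w)/8 + w*sin(2*w)/8 - w*cos(2*w)/4 + sin(2*w)/8 + cos(2*w)/16 is an antiderivative of f.
Check: d/dw[-w**2*cos(2*w)/8 + w*sin(2*w)/8 - w*cos(2*w)/4 + sin(2*w)/8 + cos(2*w)/16] = w**2*sin(2*w)/4 + w*sin(2*w)/2 = f(w).
F(-1/2) = -sin(1)/16 + 5*cos(1)/32; F(-1) = 3*cos(2)/16.
Integral = F(-1/2) - F(-1) = -sin(1)/16 - 3*cos(2)/16 + 5*cos(1)/32.

Antiderivative: F(w) = -w**2*cos(2*w)/8 + w*sin(2*w)/8 - w*cos(2*w)/4 + sin(2*w)/8 + cos(2*w)/16; value = -sin(1)/16 - 3*cos(2)/16 + 5*cos(1)/32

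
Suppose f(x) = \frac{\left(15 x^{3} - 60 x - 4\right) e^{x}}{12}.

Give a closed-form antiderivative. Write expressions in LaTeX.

An antiderivative is F(x) = \frac{\left(15 x^{3} - 45 x^{2} + 30 x - 34\right) e^{x}}{12}.

Recognize the product-rule pattern: f = u'v + uv' with u = \frac{5 x^{3}}{4} - \frac{15 x^{2}}{4} + \frac{5 x}{2} - \frac{17}{6}, v = e^{x}, so integration by parts undoes it.
Check: d/dx[\frac{\left(15 x^{3} - 45 x^{2} + 30 x - 34\right) e^{x}}{12}] = \frac{5 x^{3} e^{x}}{4} - 5 x e^{x} - \frac{e^{x}}{3}, which equals f(x).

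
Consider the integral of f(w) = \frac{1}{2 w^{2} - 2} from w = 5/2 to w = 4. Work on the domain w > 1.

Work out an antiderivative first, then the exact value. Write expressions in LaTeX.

Antiderivative: F(w) = \frac{\log{\left(w - 1 \right)}}{4} - \frac{\log{\left(w + 1 \right)}}{4}; value = - \frac{\log{\left(5 \right)}}{4} - \frac{\log{\left(\frac{3}{2} \right)}}{4} + \frac{\log{\left(3 \right)}}{4} + \frac{\log{\left(\frac{7}{2} \right)}}{4}

Factor the denominator (2 \left(w - 1\right) \left(w + 1\right)) and decompose: f = - \frac{1}{4 \left(w + 1\right)} + \frac{1}{4 \left(w - 1\right)}; each piece integrates to a log, atan, or power term.
F(w) = \frac{\log{\left(w - 1 \right)}}{4} - \frac{\log{\left(w + 1 \right)}}{4} is an antiderivative of f.
Check: d/dw[\frac{\log{\left(w - 1 \right)}}{4} - \frac{\log{\left(w + 1 \right)}}{4}] = \frac{1}{2 w^{2} - 2} = f(w).
F(4) = - \frac{\log{\left(5 \right)}}{4} + \frac{\log{\left(3 \right)}}{4}; F(5/2) = - \frac{\log{\left(\frac{7}{2} \right)}}{4} + \frac{\log{\left(\frac{3}{2} \right)}}{4}.
Integral = F(4) - F(5/2) = - \frac{\log{\left(5 \right)}}{4} - \frac{\log{\left(\frac{3}{2} \right)}}{4} + \frac{\log{\left(3 \right)}}{4} + \frac{\log{\left(\frac{7}{2} \right)}}{4}.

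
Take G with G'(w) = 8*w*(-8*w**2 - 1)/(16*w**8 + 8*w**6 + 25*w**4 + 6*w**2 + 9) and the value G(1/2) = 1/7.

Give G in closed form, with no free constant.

G(w) = (-4*w**4 - w**2 + 1)/(4*w**4 + w**2 + 3)

The substitution u = 2*w**4 + w**2/2 + 3/2 works: G'(w) is exactly (dG/du)*(du/dw) for that inner function.
A general antiderivative is 2/(2*w**4 + w**2/2 + 3/2) + C.
The condition gives C = 1/7 - (8/7) = -1.
So G(w) = (-4*w**4 - w**2 + 1)/(4*w**4 + w**2 + 3).
Check: d/dw[(-4*w**4 - w**2 + 1)/(4*w**4 + w**2 + 3)] = (-64*w**3 - 8*w)/(16*w**8 + 8*w**6 + 25*w**4 + 6*w**2 + 9), which equals G'(w).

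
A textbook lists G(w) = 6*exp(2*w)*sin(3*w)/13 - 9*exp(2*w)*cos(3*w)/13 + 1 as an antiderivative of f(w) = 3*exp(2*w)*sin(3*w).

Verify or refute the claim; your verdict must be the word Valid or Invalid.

Valid - differentiating G returns exactly f.

d/dw[G] = 3*exp(2*w)*sin(3*w)
This equals f(w) exactly, so the claim holds.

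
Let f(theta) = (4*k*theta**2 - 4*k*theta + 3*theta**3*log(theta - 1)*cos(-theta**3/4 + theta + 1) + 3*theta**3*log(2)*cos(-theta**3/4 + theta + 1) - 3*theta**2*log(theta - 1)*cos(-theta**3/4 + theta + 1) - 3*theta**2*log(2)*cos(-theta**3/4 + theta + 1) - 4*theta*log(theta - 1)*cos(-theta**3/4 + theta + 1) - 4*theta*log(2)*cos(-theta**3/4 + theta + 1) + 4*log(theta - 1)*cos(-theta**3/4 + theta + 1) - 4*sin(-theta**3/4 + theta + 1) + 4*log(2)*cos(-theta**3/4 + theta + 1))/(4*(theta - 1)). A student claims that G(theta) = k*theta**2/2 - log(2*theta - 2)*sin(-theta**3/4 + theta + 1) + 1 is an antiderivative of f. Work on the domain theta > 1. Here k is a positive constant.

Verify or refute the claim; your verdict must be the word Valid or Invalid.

Valid - the claim checks out under differentiation.

d/dtheta[G] = (4*k*theta**2 - 4*k*theta + 3*theta**3*log(theta - 1)*cos(-theta**3/4 + theta + 1) + 3*theta**3*log(2)*cos(-theta**3/4 + theta + 1) - 3*theta**2*log(theta - 1)*cos(-theta**3/4 + theta + 1) - 3*theta**2*log(2)*cos(-theta**3/4 + theta + 1) - 4*theta*log(theta - 1)*cos(-theta**3/4 + theta + 1) - 4*theta*log(2)*cos(-theta**3/4 + theta + 1) + 4*log(theta - 1)*cos(-theta**3/4 + theta + 1) - 4*sin(-theta**3/4 + theta + 1) + 4*log(2)*cos(-theta**3/4 + theta + 1))/(4*theta - 4)
This equals f(theta) exactly, so the claim holds.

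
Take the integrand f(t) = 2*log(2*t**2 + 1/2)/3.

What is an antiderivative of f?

Recover f(t) by differentiating a candidate F(t); any mismatch rules it out.
Check: d/dt[2*(t*log(2*t**2 + 1/2) - 2*t + atan(2*t))/3] = 2*log(2*t**2 + 1/2)/3 = f(t).

An antiderivative is F(t) = 2*(t*log(2*t**2 + 1/2) - 2*t + atan(2*t))/3.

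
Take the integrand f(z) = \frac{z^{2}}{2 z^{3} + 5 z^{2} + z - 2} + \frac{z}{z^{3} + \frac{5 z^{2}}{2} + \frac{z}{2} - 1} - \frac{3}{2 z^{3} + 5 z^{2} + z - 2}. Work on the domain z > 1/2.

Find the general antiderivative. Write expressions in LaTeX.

F(z) = \frac{- 7 \log{\left(z - \frac{1}{2} \right)} + 40 \log{\left(z + 1 \right)} - 18 \log{\left(z + 2 \right)}}{30} + C

Factor the denominator (\left(z + 1\right) \left(z + 2\right) \left(2 z - 1\right)) and decompose: f = - \frac{7}{15 \left(2 z - 1\right)} - \frac{3}{5 \left(z + 2\right)} + \frac{4}{3 \left(z + 1\right)}; each piece integrates to a log, atan, or power term.
Check: d/dz[\frac{- 7 \log{\left(z - \frac{1}{2} \right)} + 40 \log{\left(z + 1 \right)} - 18 \log{\left(z + 2 \right)}}{30}] = \frac{z^{2} + 2 z - 3}{2 z^{3} + 5 z^{2} + z - 2}, which equals f(z).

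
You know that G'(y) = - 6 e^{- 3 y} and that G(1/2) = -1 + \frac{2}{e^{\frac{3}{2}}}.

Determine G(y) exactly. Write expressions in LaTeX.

G(y) = -1 + 2 e^{- 3 y}

A candidate passes only if d/dy[G] lands on the given G'(y) exactly.
A general antiderivative is 2 e^{- 3 y} + C.
The condition gives C = -1 + \frac{2}{e^{\frac{3}{2}}} - (\frac{2}{e^{\frac{3}{2}}}) = -1.
So G(y) = -1 + 2 e^{- 3 y}.
Check: d/dy[-1 + 2 e^{- 3 y}] = - 6 e^{- 3 y} = G'(y).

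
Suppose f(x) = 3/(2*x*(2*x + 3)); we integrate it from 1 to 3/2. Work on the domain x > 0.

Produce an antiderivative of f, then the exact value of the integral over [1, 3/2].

Factor the denominator (2*x*(2*x + 3)) and decompose: f = -1/(2*x + 3) + 1/(2*x); each piece integrates to a log, atan, or power term.
F(x) = log(x)/2 - log(x + 3/2)/2 is an antiderivative of f.
Check: d/dx[log(x)/2 - log(x + 3/2)/2] = 3/(4*x**2 + 6*x), which equals f(x).
F(3/2) = -log(3)/2 + log(3/2)/2; F(1) = -log(5/2)/2.
Integral = F(3/2) - F(1) = -log(3)/2 + log(3/2)/2 + log(5/2)/2.

Antiderivative: F(x) = log(x)/2 - log(x + 3/2)/2; value = -log(3)/2 + log(3/2)/2 + log(5/2)/2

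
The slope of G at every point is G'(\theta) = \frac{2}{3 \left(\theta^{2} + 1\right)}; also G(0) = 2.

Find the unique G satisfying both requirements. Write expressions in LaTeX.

Since d/d\theta undoes antidifferentiation here, G(\theta) must give back the stated G'(\theta).
A general antiderivative is \frac{2 \operatorname{atan}{\left(\theta \right)}}{3} + C.
The condition gives C = 2 - (0) = 2.
So G(\theta) = \frac{2 \left(\operatorname{atan}{\left(\theta \right)} + 3\right)}{3}.
Check: d/d\theta[\frac{2 \left(\operatorname{atan}{\left(\theta \right)} + 3\right)}{3}] = \frac{2}{3 \theta^{2} + 3}, which equals G'(\theta).

G(\theta) = \frac{2 \left(\operatorname{atan}{\left(\theta \right)} + 3\right)}{3}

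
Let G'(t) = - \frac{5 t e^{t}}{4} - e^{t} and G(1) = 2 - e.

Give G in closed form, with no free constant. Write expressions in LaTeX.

Recognize the product-rule pattern: G'(t) = u'v + uv' with u = \frac{1}{4} - \frac{5 t}{4}, v = e^{t}, so integration by parts undoes it.
A general antiderivative is \frac{\left(1 - 5 t\right) e^{t}}{4} + C.
The condition gives C = 2 - e - (- e) = 2.
So G(t) = - \frac{5 t e^{t}}{4} + \frac{e^{t}}{4} + 2.
Check: d/dt[- \frac{5 t e^{t}}{4} + \frac{e^{t}}{4} + 2] = - \frac{5 t e^{t}}{4} - e^{t} = G'(t).

G(t) = - \frac{5 t e^{t}}{4} + \frac{e^{t}}{4} + 2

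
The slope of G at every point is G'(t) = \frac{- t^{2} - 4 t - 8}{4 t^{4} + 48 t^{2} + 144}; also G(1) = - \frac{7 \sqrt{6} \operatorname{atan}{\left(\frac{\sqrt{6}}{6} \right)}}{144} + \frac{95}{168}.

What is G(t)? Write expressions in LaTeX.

The proposed G(t) is checked by its d/dt: the result must match the given G'(t).
A general antiderivative is - \frac{t - 12}{24 t^{2} + 144} - \frac{7 \sqrt{6} \operatorname{atan}{\left(\frac{\sqrt{6} t}{6} \right)}}{144} + C.
The condition gives C = - \frac{7 \sqrt{6} \operatorname{atan}{\left(\frac{\sqrt{6}}{6} \right)}}{144} + \frac{95}{168} - (- \frac{7 \sqrt{6} \operatorname{atan}{\left(\frac{\sqrt{6}}{6} \right)}}{144} + \frac{11}{168}) = \frac{1}{2}.
So G(t) = \frac{- 7 \sqrt{6} t^{2} \operatorname{atan}{\left(\frac{\sqrt{6} t}{6} \right)} + 72 t^{2} - 6 t - 42 \sqrt{6} \operatorname{atan}{\left(\frac{\sqrt{6} t}{6} \right)} + 504}{144 t^{2} + 864}.
Check: d/dt[\frac{- 7 \sqrt{6} t^{2} \operatorname{atan}{\left(\frac{\sqrt{6} t}{6} \right)} + 72 t^{2} - 6 t - 42 \sqrt{6} \operatorname{atan}{\left(\frac{\sqrt{6} t}{6} \right)} + 504}{144 t^{2} + 864}] = \frac{- t^{2} - 4 t - 8}{4 t^{4} + 48 t^{2} + 144} = G'(t).

G(t) = \frac{- 7 \sqrt{6} t^{2} \operatorname{atan}{\left(\frac{\sqrt{6} t}{6} \right)} + 72 t^{2} - 6 t - 42 \sqrt{6} \operatorname{atan}{\left(\frac{\sqrt{6} t}{6} \right)} + 504}{144 t^{2} + 864}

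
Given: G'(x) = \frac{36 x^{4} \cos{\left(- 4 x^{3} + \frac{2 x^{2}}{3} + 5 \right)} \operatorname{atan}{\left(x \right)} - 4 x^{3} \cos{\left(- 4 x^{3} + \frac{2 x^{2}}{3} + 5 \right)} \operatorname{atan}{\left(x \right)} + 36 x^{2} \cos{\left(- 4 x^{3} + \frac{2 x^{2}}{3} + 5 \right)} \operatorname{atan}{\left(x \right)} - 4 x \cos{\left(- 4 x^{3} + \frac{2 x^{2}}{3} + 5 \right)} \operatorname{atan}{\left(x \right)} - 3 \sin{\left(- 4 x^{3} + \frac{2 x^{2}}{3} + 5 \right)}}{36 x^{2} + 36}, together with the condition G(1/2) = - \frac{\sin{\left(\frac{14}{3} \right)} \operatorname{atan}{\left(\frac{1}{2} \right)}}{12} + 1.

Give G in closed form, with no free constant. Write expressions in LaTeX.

G'(x) has the shape u'v + uv' for u = - \frac{\operatorname{atan}{\left(x \right)}}{12} and v = \sin{\left(- 4 x^{3} + \frac{2 x^{2}}{3} + 5 \right)} — it is the derivative of the product u*v.
A general antiderivative is - \frac{\sin{\left(- 4 x^{3} + \frac{2 x^{2}}{3} + 5 \right)} \operatorname{atan}{\left(x \right)}}{12} + C.
The condition gives C = - \frac{\sin{\left(\frac{14}{3} \right)} \operatorname{atan}{\left(\frac{1}{2} \right)}}{12} + 1 - (- \frac{\sin{\left(\frac{14}{3} \right)} \operatorname{atan}{\left(\frac{1}{2} \right)}}{12}) = 1.
So G(x) = - \frac{\sin{\left(- 4 x^{3} + \frac{2 x^{2}}{3} + 5 \right)} \operatorname{atan}{\left(x \right)} - 12}{12}.
Check: d/dx[- \frac{\sin{\left(- 4 x^{3} + \frac{2 x^{2}}{3} + 5 \right)} \operatorname{atan}{\left(x \right)} - 12}{12}] = \frac{36 x^{4} \cos{\left(- 4 x^{3} + \frac{2 x^{2}}{3} + 5 \right)} \operatorname{atan}{\left(x \right)} - 4 x^{3} \cos{\left(- 4 x^{3} + \frac{2 x^{2}}{3} + 5 \right)} \operatorname{atan}{\left(x \right)} + 36 x^{2} \cos{\left(- 4 x^{3} + \frac{2 x^{2}}{3} + 5 \right)} \operatorname{atan}{\left(x \right)} - 4 x \cos{\left(- 4 x^{3} + \frac{2 x^{2}}{3} + 5 \right)} \operatorname{atan}{\left(x \right)} - 3 \sin{\left(- 4 x^{3} + \frac{2 x^{2}}{3} + 5 \right)}}{36 x^{2} + 36} = G'(x).

G(x) = - \frac{\sin{\left(- 4 x^{3} + \frac{2 x^{2}}{3} + 5 \right)} \operatorname{atan}{\left(x \right)} - 12}{12}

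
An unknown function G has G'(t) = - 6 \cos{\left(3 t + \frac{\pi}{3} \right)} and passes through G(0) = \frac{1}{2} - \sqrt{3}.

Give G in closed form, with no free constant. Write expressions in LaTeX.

Recover the given G'(t) by differentiating a candidate G(t); any mismatch rules it out.
A general antiderivative is - 2 \sin{\left(3 t + \frac{\pi}{3} \right)} + C.
The condition gives C = \frac{1}{2} - \sqrt{3} - (- \sqrt{3}) = \frac{1}{2}.
So G(t) = - \frac{4 \sin{\left(3 t + \frac{\pi}{3} \right)} - 1}{2}.
Check: d/dt[- \frac{4 \sin{\left(3 t + \frac{\pi}{3} \right)} - 1}{2}] = - 6 \cos{\left(3 t + \frac{\pi}{3} \right)} = G'(t).

G(t) = - \frac{4 \sin{\left(3 t + \frac{\pi}{3} \right)} - 1}{2}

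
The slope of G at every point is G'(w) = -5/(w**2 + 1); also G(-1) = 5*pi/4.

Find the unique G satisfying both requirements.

G(w) = -5*atan(w)

Any candidate G(w) must reproduce the stated G'(w) exactly.
A general antiderivative is -5*atan(w) + C.
The condition gives C = 5*pi/4 - (5*pi/4) = 0.
So G(w) = -5*atan(w).
Check: d/dw[-5*atan(w)] = -5/(w**2 + 1) = G'(w).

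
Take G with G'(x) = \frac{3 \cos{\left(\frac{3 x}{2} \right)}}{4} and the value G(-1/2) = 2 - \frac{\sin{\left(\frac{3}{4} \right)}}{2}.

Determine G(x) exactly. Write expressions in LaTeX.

G(x) = \frac{\sin{\left(\frac{3 x}{2} \right)}}{2} + 2

Any candidate G(x) must reproduce the stated G'(x) exactly.
A general antiderivative is \frac{\sin{\left(\frac{3 x}{2} \right)}}{2} + C.
The condition gives C = 2 - \frac{\sin{\left(\frac{3}{4} \right)}}{2} - (- \frac{\sin{\left(\frac{3}{4} \right)}}{2}) = 2.
So G(x) = \frac{\sin{\left(\frac{3 x}{2} \right)}}{2} + 2.
Check: d/dx[\frac{\sin{\left(\frac{3 x}{2} \right)}}{2} + 2] = \frac{3 \cos{\left(\frac{3 x}{2} \right)}}{4} = G'(x).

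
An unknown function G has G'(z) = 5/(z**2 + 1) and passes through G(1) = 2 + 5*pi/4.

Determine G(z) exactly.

Since d/dz undoes antidifferentiation here, G(z) must give back the stated G'(z).
A general antiderivative is 5*atan(z) + C.
The condition gives C = 2 + 5*pi/4 - (5*pi/4) = 2.
So G(z) = 5*atan(z) + 2.
Check: d/dz[5*atan(z) + 2] = 5/(z**2 + 1) = G'(z).

G(z) = 5*atan(z) + 2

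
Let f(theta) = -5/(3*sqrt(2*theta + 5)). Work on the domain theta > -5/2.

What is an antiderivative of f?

An antiderivative is F(theta) = -5*sqrt(2*theta + 5)/3.

Whatever form F(theta) takes, F'(theta) = f(theta) is non-negotiable.
Check: d/dtheta[-5*sqrt(2*theta + 5)/3] = -5/(3*sqrt(2*theta + 5)) = f(theta).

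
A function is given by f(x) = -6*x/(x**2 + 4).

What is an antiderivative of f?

An antiderivative is F(x) = -3*log(x**2/2 + 2).

The substitution u = x**2/2 + 2 works: f is exactly (dF/du)*(du/dx) for that inner function.
Check: d/dx[-3*log(x**2/2 + 2)] = -6*x/(x**2 + 4) = f(x).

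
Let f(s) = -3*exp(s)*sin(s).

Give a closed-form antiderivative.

An antiderivative is F(s) = 3*(-sin(s) + cos(s))*exp(s)/2.

Recover f(s) by differentiating a candidate F(s); any mismatch rules it out.
Check: d/ds[3*(-sin(s) + cos(s))*exp(s)/2] = -3*exp(s)*sin(s) = f(s).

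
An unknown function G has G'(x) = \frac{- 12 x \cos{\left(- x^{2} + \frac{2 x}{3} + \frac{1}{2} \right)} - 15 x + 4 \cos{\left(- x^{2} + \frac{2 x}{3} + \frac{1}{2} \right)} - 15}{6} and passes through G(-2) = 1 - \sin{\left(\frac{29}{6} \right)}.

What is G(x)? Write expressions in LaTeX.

G(x) = - \frac{5 x^{2} + 10 x - 4 \sin{\left(- x^{2} + \frac{2 x}{3} + \frac{1}{2} \right)} - 4}{4}

Differentiate the proposed G(x) back; it has to land on the given G'(x).
A general antiderivative is - \frac{5 x^{2}}{4} - \frac{5 x}{2} + \sin{\left(- x^{2} + \frac{2 x}{3} + \frac{1}{2} \right)} + C.
The condition gives C = 1 - \sin{\left(\frac{29}{6} \right)} - (- \sin{\left(\frac{29}{6} \right)}) = 1.
So G(x) = - \frac{5 x^{2} + 10 x - 4 \sin{\left(- x^{2} + \frac{2 x}{3} + \frac{1}{2} \right)} - 4}{4}.
Check: d/dx[- \frac{5 x^{2} + 10 x - 4 \sin{\left(- x^{2} + \frac{2 x}{3} + \frac{1}{2} \right)} - 4}{4}] = - 2 x \cos{\left(- x^{2} + \frac{2 x}{3} + \frac{1}{2} \right)} - \frac{5 x}{2} + \frac{2 \cos{\left(- x^{2} + \frac{2 x}{3} + \frac{1}{2} \right)}}{3} - \frac{5}{2}, which equals G'(x).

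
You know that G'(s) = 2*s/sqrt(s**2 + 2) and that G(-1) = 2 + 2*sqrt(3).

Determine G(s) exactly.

G(s) = 2*sqrt(s**2 + 2) + 2

The substitution u = s**2 + 2 works: G'(s) is exactly (dG/du)*(du/ds) for that inner function.
A general antiderivative is 2*sqrt(s**2 + 2) + C.
The condition gives C = 2 + 2*sqrt(3) - (2*sqrt(3)) = 2.
So G(s) = 2*sqrt(s**2 + 2) + 2.
Check: d/ds[2*sqrt(s**2 + 2) + 2] = 2*s/sqrt(s**2 + 2) = G'(s).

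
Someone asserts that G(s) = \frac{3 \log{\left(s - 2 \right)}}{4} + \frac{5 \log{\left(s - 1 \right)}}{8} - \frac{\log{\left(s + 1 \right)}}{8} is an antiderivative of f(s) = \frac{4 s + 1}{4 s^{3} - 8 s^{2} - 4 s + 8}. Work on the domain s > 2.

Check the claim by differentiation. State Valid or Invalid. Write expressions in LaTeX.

Invalid: d/ds[G] - f = \frac{5}{4 s - 4}, which is not 0.

d/ds[G] = \frac{5 s^{2} - s - 9}{4 s^{3} - 8 s^{2} - 4 s + 8}
d/ds[G] - f(s) = \frac{5}{4 s - 4} != 0.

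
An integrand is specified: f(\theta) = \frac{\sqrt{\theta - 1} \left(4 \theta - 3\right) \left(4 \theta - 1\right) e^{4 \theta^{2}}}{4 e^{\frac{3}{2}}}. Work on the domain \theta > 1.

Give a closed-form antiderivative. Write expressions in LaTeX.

An antiderivative is F(\theta) = \frac{\left(\theta - 1\right)^{\frac{3}{2}} e^{4 \theta^{2} - \frac{3}{2}}}{2}.

Recognize the product-rule pattern: f = u'v + uv' with u = \frac{\left(\theta - 1\right)^{\frac{3}{2}}}{2}, v = e^{4 \theta^{2} - \frac{3}{2}}, so integration by parts undoes it.
Check: d/d\theta[\frac{\left(\theta - 1\right)^{\frac{3}{2}} e^{4 \theta^{2} - \frac{3}{2}}}{2}] = \frac{4 \theta^{2} \sqrt{\theta - 1} e^{4 \theta^{2}}}{e^{\frac{3}{2}}} - \frac{4 \theta \sqrt{\theta - 1} e^{4 \theta^{2}}}{e^{\frac{3}{2}}} + \frac{3 \sqrt{\theta - 1} e^{4 \theta^{2}}}{4 e^{\frac{3}{2}}}, which equals f(\theta).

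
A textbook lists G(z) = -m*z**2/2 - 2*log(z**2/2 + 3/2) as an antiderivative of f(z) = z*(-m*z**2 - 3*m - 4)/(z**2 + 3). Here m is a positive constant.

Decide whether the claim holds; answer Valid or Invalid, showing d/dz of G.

d/dz[G] = (-m*z**3 - 3*m*z - 4*z)/(z**2 + 3)
This equals f(z) exactly, so the claim holds.

Valid: G'(z) = f(z).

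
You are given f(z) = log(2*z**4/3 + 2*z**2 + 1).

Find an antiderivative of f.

An antiderivative is F(z) = z*log(2*z**4/3 + 2*z**2 + 1) - 4*z + 2*sqrt(3/2 - sqrt(3)/2)*atan(sqrt(2)*z/sqrt(3 - sqrt(3))) + 2*sqrt(sqrt(3)/2 + 3/2)*atan(sqrt(2)*z/sqrt(sqrt(3) + 3)).

For F(z) to be correct the identity F'(z) - f(z) = 0 must hold.
Check: d/dz[z*log(2*z**4/3 + 2*z**2 + 1) - 4*z + 2*sqrt(3/2 - sqrt(3)/2)*atan(sqrt(2)*z/sqrt(3 - sqrt(3))) + 2*sqrt(sqrt(3)/2 + 3/2)*atan(sqrt(2)*z/sqrt(sqrt(3) + 3))] = log(2*z**4/3 + 2*z**2 + 1) = f(z).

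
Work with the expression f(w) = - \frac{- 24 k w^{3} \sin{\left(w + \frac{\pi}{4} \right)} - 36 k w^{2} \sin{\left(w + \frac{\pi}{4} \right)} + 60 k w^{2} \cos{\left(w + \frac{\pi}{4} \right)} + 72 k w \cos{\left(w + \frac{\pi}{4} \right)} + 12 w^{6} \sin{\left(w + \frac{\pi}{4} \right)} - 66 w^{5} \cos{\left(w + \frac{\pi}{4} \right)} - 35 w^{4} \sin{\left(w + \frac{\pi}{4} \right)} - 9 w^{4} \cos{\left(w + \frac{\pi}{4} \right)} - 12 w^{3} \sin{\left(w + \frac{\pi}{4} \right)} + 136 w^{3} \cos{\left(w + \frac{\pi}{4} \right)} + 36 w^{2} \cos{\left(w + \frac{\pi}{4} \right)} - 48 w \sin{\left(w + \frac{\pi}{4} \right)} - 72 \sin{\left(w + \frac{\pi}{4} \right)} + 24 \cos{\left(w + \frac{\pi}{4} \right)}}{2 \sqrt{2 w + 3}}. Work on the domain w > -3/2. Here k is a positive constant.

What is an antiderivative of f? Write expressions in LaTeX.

An antiderivative is F(w) = - \frac{\sqrt{2 w + 3} \left(12 k w^{2} - 6 w^{5} + 9 w^{4} + 4 w^{3} + 24\right) \cos{\left(w + \frac{\pi}{4} \right)}}{2}.

Differentiate the proposed F(w) back; it has to land on f(w) exactly.
Check: d/dw[- \frac{\sqrt{2 w + 3} \left(12 k w^{2} - 6 w^{5} + 9 w^{4} + 4 w^{3} + 24\right) \cos{\left(w + \frac{\pi}{4} \right)}}{2}] = \frac{24 k w^{3} \sin{\left(w + \frac{\pi}{4} \right)} + 36 k w^{2} \sin{\left(w + \frac{\pi}{4} \right)} - 60 k w^{2} \cos{\left(w + \frac{\pi}{4} \right)} - 72 k w \cos{\left(w + \frac{\pi}{4} \right)} - 12 w^{6} \sin{\left(w + \frac{\pi}{4} \right)} + 66 w^{5} \cos{\left(w + \frac{\pi}{4} \right)} + 35 w^{4} \sin{\left(w + \frac{\pi}{4} \right)} + 9 w^{4} \cos{\left(w + \frac{\pi}{4} \right)} + 12 w^{3} \sin{\left(w + \frac{\pi}{4} \right)} - 136 w^{3} \cos{\left(w + \frac{\pi}{4} \right)} - 36 w^{2} \cos{\left(w + \frac{\pi}{4} \right)} + 48 w \sin{\left(w + \frac{\pi}{4} \right)} + 72 \sin{\left(w + \frac{\pi}{4} \right)} - 24 \cos{\left(w + \frac{\pi}{4} \right)}}{2 \sqrt{2 w + 3}}, which equals f(w).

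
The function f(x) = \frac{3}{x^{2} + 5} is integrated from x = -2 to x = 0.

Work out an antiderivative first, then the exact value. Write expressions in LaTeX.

Antiderivative: F(x) = \frac{3 \sqrt{5} \operatorname{atan}{\left(\frac{\sqrt{5} x}{5} \right)}}{5}; value = \frac{3 \sqrt{5} \operatorname{atan}{\left(\frac{2 \sqrt{5}}{5} \right)}}{5}

Recover f(x) by differentiating a candidate F(x); any mismatch rules it out.
F(x) = \frac{3 \sqrt{5} \operatorname{atan}{\left(\frac{\sqrt{5} x}{5} \right)}}{5} is an antiderivative of f.
Check: d/dx[\frac{3 \sqrt{5} \operatorname{atan}{\left(\frac{\sqrt{5} x}{5} \right)}}{5}] = \frac{3}{x^{2} + 5} = f(x).
F(0) = 0; F(-2) = - \frac{3 \sqrt{5} \operatorname{atan}{\left(\frac{2 \sqrt{5}}{5} \right)}}{5}.
Integral = F(0) - F(-2) = \frac{3 \sqrt{5} \operatorname{atan}{\left(\frac{2 \sqrt{5}}{5} \right)}}{5}.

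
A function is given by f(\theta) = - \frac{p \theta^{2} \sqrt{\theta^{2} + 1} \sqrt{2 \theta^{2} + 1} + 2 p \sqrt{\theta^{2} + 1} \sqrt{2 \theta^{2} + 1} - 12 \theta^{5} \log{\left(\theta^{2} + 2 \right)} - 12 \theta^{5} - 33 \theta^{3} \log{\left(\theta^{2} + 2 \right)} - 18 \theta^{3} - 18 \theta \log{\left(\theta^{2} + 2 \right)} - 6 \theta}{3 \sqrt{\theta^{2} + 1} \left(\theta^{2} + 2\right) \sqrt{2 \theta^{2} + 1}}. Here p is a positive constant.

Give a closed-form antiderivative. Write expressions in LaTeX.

An antiderivative is F(\theta) = \frac{- p \theta + 3 \sqrt{\theta^{2} + 1} \sqrt{2 \theta^{2} + 1} \log{\left(\theta^{2} + 2 \right)}}{3}.

A candidate is checked by its d/d\theta: the result must match f(\theta).
Check: d/d\theta[\frac{- p \theta + 3 \sqrt{\theta^{2} + 1} \sqrt{2 \theta^{2} + 1} \log{\left(\theta^{2} + 2 \right)}}{3}] = \frac{- p \theta^{2} \sqrt{\theta^{2} + 1} \sqrt{2 \theta^{2} + 1} - 2 p \sqrt{\theta^{2} + 1} \sqrt{2 \theta^{2} + 1} + 12 \theta^{5} \log{\left(\theta^{2} + 2 \right)} + 12 \theta^{5} + 33 \theta^{3} \log{\left(\theta^{2} + 2 \right)} + 18 \theta^{3} + 18 \theta \log{\left(\theta^{2} + 2 \right)} + 6 \theta}{3 \theta^{2} \sqrt{\theta^{2} + 1} \sqrt{2 \theta^{2} + 1} + 6 \sqrt{\theta^{2} + 1} \sqrt{2 \theta^{2} + 1}}, which equals f(\theta).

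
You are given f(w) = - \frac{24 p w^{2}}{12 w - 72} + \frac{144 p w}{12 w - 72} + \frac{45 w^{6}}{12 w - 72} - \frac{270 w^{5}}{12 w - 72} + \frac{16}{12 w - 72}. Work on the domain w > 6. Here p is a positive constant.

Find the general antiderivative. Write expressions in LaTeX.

F(w) = - p w^{2} + \frac{5 w^{6}}{8} + \frac{4 \log{\left(\frac{w}{2} - 3 \right)}}{3} + C

The integrand splits into summands that can be handled one at a time.
Check: d/dw[- p w^{2} + \frac{5 w^{6}}{8} + \frac{4 \log{\left(\frac{w}{2} - 3 \right)}}{3}] = \frac{- 24 p w^{2} + 144 p w + 45 w^{6} - 270 w^{5} + 16}{12 w - 72}, which equals f(w).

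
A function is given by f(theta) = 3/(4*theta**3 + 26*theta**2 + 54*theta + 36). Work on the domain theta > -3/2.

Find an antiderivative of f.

An antiderivative is F(theta) = log(theta + 3/2) - 3*log(theta + 2)/2 + log(theta + 3)/2.

Factor the denominator (2*(theta + 2)*(theta + 3)*(2*theta + 3)) and decompose: f = 2/(2*theta + 3) + 1/(2*(theta + 3)) - 3/(2*(theta + 2)); each piece integrates to a log, atan, or power term.
Check: d/dtheta[log(theta + 3/2) - 3*log(theta + 2)/2 + log(theta + 3)/2] = 3/(4*theta**3 + 26*theta**2 + 54*theta + 36) = f(theta).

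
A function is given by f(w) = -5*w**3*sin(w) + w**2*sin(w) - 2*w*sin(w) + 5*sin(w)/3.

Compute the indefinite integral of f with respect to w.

F(w) = 5*w**3*cos(w) - 15*w**2*sin(w) - w**2*cos(w) + 2*w*sin(w) - 28*w*cos(w) + 28*sin(w) + cos(w)/3 + C

The integrand splits into summands that can be handled one at a time.
Check: d/dw[5*w**3*cos(w) - 15*w**2*sin(w) - w**2*cos(w) + 2*w*sin(w) - 28*w*cos(w) + 28*sin(w) + cos(w)/3] = -5*w**3*sin(w) + w**2*sin(w) - 2*w*sin(w) + 5*sin(w)/3 = f(w).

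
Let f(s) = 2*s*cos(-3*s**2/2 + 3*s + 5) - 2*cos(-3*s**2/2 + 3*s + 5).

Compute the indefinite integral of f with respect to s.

F(s) = -2*sin(-3*s**2/2 + 3*s + 5)/3 + C

The substitution u = -3*s**2/2 + 3*s + 5 works: f is exactly (dF/du)*(du/ds) for that inner function.
Check: d/ds[-2*sin(-3*s**2/2 + 3*s + 5)/3] = 2*s*cos(-3*s**2/2 + 3*s + 5) - 2*cos(-3*s**2/2 + 3*s + 5) = f(s).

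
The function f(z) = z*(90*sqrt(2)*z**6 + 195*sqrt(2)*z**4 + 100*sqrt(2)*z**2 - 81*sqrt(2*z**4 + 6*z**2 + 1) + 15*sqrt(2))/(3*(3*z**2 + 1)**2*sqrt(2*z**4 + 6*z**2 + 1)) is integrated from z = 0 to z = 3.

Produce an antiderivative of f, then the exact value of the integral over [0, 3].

Antiderivative: F(z) = 5*sqrt(z**4 + 3*z**2 + 1/2)/3 + 3/(2*z**2 + 2/3); value = -243/56 - 5*sqrt(2)/6 + 5*sqrt(434)/6

For F(z) to be correct the identity F'(z) - f(z) = 0 must hold.
F(z) = 5*sqrt(z**4 + 3*z**2 + 1/2)/3 + 3/(2*z**2 + 2/3) is an antiderivative of f.
Check: d/dz[5*sqrt(z**4 + 3*z**2 + 1/2)/3 + 3/(2*z**2 + 2/3)] = (90*sqrt(2)*z**7 + 195*sqrt(2)*z**5 + 100*sqrt(2)*z**3 - 81*z*sqrt(2*z**4 + 6*z**2 + 1) + 15*sqrt(2)*z)/(27*z**4*sqrt(2*z**4 + 6*z**2 + 1) + 18*z**2*sqrt(2*z**4 + 6*z**2 + 1) + 3*sqrt(2*z**4 + 6*z**2 + 1)), which equals f(z).
F(3) = 9/56 + 5*sqrt(434)/6; F(0) = 5*sqrt(2)/6 + 9/2.
Integral = F(3) - F(0) = -243/56 - 5*sqrt(2)/6 + 5*sqrt(434)/6.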